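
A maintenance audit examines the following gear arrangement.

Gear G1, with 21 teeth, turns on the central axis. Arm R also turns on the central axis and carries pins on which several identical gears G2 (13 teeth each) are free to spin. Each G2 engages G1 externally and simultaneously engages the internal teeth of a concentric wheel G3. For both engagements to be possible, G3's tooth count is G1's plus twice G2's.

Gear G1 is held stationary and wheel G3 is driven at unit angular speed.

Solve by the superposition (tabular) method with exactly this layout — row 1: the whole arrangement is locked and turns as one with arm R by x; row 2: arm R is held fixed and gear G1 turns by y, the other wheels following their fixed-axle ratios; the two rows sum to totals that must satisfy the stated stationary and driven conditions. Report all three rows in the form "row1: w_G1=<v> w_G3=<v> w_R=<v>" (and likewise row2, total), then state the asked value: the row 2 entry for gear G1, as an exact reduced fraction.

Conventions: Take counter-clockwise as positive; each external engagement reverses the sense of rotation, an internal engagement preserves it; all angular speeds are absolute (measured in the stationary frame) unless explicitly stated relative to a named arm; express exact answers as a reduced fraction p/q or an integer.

row1: w_G1=47/68 w_G3=47/68 w_R=47/68
row2: w_G1=-47/68 w_G3=21/68 w_R=0
total: w_G1=0 w_G3=1 w_R=47/68
asked value: -47/68

recognized (axles ride arm R): planetary set, 21/13/47 teeth
row 1 — lock + rotate with arm: ω_sun = ω_ring = ω_arm = x
row 2 — arm fixed, fixed-axis ratios: sun y, ring −(21/47)·y, arm 0
boundary: total ω_sun = x + y = 0 and total ω_ring = x − (21/47)·y = 1  ⇒  y = -47/68, x = 47/68
row 2 ring = −(21/47)·(-47/68) = 21/68
totals (row 1 + row 2): sun 47/68 + (-47/68) = 0, ring 47/68 + 21/68 = 1, arm 47/68 + 0 = 47/68
asked cell (row2, sun) = -47/68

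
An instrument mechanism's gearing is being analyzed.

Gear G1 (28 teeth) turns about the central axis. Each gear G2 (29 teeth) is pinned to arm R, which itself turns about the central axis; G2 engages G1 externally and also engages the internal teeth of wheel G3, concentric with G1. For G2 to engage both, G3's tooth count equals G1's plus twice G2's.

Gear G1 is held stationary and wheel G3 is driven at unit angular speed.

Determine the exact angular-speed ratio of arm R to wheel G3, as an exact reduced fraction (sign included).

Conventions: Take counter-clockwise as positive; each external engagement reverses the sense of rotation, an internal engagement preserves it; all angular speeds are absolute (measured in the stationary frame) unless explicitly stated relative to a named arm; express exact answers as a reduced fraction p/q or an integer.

recognized (axles ride arm R): planetary set, 28/29/86 teeth
ring teeth: 28 + 2·29 = 86
28(ω_sun−ω_arm) = −86(ω_ring−ω_arm),  ω_sun = 0, ω_ring = 1
28(0−ω_arm) = −86(1−ω_arm)  ⇒  114·ω_arm = 86  ⇒  ω_arm = 43/57
ω_out/ω_in = 43/57

43/57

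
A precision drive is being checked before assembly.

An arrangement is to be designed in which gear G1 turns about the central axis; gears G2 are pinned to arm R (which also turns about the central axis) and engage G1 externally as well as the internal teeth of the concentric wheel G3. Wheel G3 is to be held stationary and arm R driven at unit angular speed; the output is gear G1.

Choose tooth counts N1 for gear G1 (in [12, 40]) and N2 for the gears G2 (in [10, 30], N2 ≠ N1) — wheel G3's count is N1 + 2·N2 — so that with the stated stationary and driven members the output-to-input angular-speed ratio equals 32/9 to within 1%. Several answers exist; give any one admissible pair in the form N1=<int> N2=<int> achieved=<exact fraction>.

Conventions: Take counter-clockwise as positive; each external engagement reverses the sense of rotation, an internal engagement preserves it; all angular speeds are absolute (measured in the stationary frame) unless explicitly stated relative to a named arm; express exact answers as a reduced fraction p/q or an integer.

N1=18 N2=14 achieved=32/9

topology: planetary set — design target 32/9, arm = carrier (Willis)
Willis with ω_ring = 0: ω_sun/ω_arm = (N1+N3)/N1; set equal to 32/9  ⇒  N3/N1 = 32/9 − 1 = 23/9
N3 = N1 + 2·N2  ⇒  N2/N1 = (N3/N1 − 1)/2 = (23/9 − 1)/2 = 7/9
smallest multiple with N1 ≥ 12 and N2 ≥ 10: k = 2  ⇒  N1 = 2·9 = 18, N2 = 2·7 = 14 (N1 ≤ 40, N2 ≤ 30, N2 ≠ N1 ✓), N3 = 18 + 2·14 = 46
check: (N1+N3)/N1 with N1 = 18, N3 = 46 gives 32/9; |achieved − target| = 0 ≤ 8/225 ✓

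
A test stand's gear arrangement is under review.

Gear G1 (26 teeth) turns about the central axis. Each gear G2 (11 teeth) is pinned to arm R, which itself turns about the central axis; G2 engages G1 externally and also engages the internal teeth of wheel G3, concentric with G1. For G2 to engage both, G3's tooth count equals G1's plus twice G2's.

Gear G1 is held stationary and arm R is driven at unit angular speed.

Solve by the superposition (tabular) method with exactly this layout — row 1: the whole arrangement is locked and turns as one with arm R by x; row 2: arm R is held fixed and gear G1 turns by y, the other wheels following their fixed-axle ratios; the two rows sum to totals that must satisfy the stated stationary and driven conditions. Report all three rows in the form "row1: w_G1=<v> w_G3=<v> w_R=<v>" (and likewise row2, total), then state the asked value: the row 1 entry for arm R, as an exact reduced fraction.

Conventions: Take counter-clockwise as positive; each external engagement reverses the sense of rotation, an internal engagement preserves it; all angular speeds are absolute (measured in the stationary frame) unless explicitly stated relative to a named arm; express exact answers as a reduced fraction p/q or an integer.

topology: planetary set — G1 26T / G2 11T / G3 48T, arm = carrier (Willis)
row 1 — lock + rotate with arm: ω_sun = ω_ring = ω_arm = x
row 2 (arm held, sun turns y): ω_ring = −(26/48)·y, ω_arm = 0
boundary: total ω_sun = x + y = 0 and total ω_arm = x = 1  ⇒  y = -1, x = 1
row 2 ring = −(26/48)·(-1) = 13/24
totals (row 1 + row 2): sun 1 + (-1) = 0, ring 1 + 13/24 = 37/24, arm 1 + 0 = 1
asked cell (row1, arm) = 1

row1: w_G1=1 w_G3=1 w_R=1
row2: w_G1=-1 w_G3=13/24 w_R=0
total: w_G1=0 w_G3=37/24 w_R=1
asked value: 1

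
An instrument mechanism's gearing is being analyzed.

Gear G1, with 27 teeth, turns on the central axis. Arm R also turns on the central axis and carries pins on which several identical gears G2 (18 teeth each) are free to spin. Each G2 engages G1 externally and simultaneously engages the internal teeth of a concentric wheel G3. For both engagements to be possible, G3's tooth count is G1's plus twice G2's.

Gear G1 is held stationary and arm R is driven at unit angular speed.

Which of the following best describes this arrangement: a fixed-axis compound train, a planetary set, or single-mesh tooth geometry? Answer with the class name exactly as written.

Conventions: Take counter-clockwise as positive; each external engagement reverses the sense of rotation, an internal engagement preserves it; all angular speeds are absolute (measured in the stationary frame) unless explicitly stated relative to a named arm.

planetary set

class = planetary set [G3 = 27+2·18 = 63; Willis about the carrier]
classification: planetary set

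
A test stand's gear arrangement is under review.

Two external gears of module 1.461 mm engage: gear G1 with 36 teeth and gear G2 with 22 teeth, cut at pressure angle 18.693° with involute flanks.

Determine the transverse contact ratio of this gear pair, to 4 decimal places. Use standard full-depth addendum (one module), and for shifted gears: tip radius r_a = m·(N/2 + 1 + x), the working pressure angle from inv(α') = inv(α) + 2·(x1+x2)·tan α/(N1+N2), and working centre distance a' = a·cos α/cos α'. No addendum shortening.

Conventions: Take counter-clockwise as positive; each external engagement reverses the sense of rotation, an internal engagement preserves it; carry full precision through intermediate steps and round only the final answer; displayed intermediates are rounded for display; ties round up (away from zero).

recognized (one external pair, fixed centres): single-mesh tooth geometry, m = 1.461, N1 = 36, N2 = 22
base radii: r_b1 = 24.910766, r_b2 = 15.223246
tip radii: r_a1 = 27.759000, r_a2 = 17.532000
no profile shift: α' = α, a' = a
action lengths: √(r_a1²−r_b1²) = 12.248095, √(r_a2²−r_b2²) = 8.696195
base pitch p_b = π·m·cos α = 4.347749
CR = (12.248095 + 8.696195 − 42.369000·sin 18.69300°)/4.347749 = 1.694013
contact ratio ≈ 1.6940

1.6940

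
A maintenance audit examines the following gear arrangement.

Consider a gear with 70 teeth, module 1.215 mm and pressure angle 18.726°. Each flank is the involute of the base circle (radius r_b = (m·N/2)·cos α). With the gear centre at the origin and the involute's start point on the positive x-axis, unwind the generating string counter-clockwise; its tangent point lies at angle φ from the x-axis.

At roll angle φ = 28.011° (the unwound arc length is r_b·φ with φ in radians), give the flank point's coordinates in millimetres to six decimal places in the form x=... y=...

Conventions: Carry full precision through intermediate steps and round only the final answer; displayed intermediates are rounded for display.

x=44.803032 y=1.531458

single-mesh involute tooth geometry (70T wheel at module 1.215)
pitch radius r_p = m·N/2 = 1.215·70/2 = 42.525000
base radius r_b = r_p·cos α = 42.525000·cos 18.726° = 40.273926
roll angle φ = 28.011° = 0.48888418 rad
x = r_b·(cos φ + φ·sin φ) = 44.803032
y = r_b·(sin φ − φ·cos φ) = 1.531458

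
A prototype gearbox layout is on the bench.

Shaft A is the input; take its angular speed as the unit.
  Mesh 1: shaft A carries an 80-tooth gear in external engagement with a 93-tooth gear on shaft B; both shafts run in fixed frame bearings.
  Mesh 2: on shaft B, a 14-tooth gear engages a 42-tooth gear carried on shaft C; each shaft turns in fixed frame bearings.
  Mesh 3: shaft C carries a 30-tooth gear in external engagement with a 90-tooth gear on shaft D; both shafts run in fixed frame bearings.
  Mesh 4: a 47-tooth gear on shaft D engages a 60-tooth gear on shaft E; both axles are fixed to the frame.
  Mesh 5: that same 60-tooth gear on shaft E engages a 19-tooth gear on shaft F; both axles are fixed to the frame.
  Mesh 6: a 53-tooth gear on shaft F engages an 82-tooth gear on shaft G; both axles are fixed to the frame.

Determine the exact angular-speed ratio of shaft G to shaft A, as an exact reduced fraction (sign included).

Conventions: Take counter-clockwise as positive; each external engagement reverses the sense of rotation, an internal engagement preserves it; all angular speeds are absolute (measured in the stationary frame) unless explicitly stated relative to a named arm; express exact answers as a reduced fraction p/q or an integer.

99640/652023

class = fixed-axis compound train [6 meshes; 6 ratios multiply, 6 sense flips]
mesh 1 [80T→93T]: running ratio 80/93, sense −
mesh 2 [14T→42T]: running ratio 80/279, sense +
mesh 3 [30T→90T]: running ratio 80/837, sense −
mesh 4 [47T→60T]: running ratio 188/2511, sense +
mesh 5 [60T→19T]: running ratio 3760/15903, sense −
mesh 6 [53T→82T]: running ratio 99640/652023, sense +
ω_out/ω_in = 99640/652023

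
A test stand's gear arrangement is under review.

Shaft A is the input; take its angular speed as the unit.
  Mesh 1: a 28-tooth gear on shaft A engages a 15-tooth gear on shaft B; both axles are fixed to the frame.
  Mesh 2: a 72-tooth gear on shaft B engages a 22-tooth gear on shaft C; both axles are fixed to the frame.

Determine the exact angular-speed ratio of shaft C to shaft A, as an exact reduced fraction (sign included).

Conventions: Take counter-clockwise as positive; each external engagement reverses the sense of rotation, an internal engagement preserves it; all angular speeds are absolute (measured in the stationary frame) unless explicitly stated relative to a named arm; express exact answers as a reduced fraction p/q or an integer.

336/55

class = fixed-axis compound train [2 meshes; 2 ratios multiply, 2 sense flips]
mesh 1 [28T→15T]: running ratio 28/15, sense −
mesh 2 [72T→22T]: running ratio 336/55, sense +
ω_out/ω_in = 336/55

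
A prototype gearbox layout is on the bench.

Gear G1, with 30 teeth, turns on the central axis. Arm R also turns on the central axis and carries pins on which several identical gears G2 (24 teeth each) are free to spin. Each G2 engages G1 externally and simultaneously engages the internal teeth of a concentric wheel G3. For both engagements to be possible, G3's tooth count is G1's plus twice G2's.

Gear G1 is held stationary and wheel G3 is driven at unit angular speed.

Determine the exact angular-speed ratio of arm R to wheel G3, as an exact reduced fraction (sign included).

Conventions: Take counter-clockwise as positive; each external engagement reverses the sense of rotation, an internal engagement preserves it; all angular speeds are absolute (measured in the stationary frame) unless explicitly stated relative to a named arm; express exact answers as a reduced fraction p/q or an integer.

class = planetary set [G3 = 30+2·24 = 78; Willis about the carrier]
ring teeth: 30 + 2·24 = 78
30(ω_sun−ω_arm) = −78(ω_ring−ω_arm),  ω_sun = 0, ω_ring = 1
30(0−ω_arm) = −78(1−ω_arm)  ⇒  108·ω_arm = 78  ⇒  ω_arm = 13/18
ω_out/ω_in = 13/18

13/18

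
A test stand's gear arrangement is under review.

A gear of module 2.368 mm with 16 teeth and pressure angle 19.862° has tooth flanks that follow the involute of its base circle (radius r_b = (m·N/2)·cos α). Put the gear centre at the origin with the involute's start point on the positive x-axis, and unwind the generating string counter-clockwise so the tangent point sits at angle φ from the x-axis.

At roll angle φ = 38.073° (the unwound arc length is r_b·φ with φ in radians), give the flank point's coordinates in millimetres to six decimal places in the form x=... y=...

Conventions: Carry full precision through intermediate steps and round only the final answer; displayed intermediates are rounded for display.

single-mesh involute tooth geometry (16T wheel at module 2.368)
pitch radius r_p = m·N/2 = 2.368·16/2 = 18.944000
base radius r_b = r_p·cos α = 18.944000·cos 19.862° = 17.817091
roll angle φ = 38.073° = 0.66449921 rad
x = r_b·(cos φ + φ·sin φ) = 21.327042
y = r_b·(sin φ − φ·cos φ) = 1.666862

x=21.327042 y=1.666862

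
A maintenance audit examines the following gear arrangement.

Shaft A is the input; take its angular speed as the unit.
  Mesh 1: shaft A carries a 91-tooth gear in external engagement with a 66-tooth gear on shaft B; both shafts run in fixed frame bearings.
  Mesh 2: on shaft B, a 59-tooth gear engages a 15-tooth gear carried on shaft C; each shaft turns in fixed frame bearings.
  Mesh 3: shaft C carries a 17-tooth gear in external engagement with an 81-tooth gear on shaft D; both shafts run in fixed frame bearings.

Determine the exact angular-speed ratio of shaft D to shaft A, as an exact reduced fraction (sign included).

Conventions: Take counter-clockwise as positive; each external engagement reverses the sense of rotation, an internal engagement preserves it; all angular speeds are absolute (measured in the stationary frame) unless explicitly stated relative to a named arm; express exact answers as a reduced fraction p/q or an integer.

class = fixed-axis compound train [3 meshes; 3 ratios multiply, 3 sense flips]
mesh 1 [91T→66T]: running ratio 91/66, sense −
mesh 2 [59T→15T]: running ratio 5369/990, sense +
mesh 3 [17T→81T]: running ratio 91273/80190, sense −
ω_out/ω_in = -91273/80190

-91273/80190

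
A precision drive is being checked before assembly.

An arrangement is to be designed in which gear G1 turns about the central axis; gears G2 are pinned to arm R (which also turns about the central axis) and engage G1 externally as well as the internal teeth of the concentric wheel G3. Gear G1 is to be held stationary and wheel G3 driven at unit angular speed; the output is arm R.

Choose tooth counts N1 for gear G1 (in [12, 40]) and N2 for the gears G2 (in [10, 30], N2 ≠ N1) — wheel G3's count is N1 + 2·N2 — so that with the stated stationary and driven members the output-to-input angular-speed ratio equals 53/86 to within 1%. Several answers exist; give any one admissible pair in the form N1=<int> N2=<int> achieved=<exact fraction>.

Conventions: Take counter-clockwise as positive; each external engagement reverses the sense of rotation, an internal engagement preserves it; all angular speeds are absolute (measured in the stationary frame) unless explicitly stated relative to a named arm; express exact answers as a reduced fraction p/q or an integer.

class = planetary set [ratio 53/86 wanted; Willis about the carrier]
Willis with ω_sun = 0: ω_arm/ω_ring = N3/(N1+N3); set equal to 53/86  ⇒  N3/N1 = (53/86)/(1 − 53/86) = 53/33
N3 = N1 + 2·N2  ⇒  N2/N1 = (N3/N1 − 1)/2 = (53/33 − 1)/2 = 10/33
smallest multiple with N1 ≥ 12 and N2 ≥ 10: k = 1  ⇒  N1 = 1·33 = 33, N2 = 1·10 = 10 (N1 ≤ 40, N2 ≤ 30, N2 ≠ N1 ✓), N3 = 33 + 2·10 = 53
check: N3/(N1+N3) with N1 = 33, N3 = 53 gives 53/86; |achieved − target| = 0 ≤ 53/8600 ✓

N1=33 N2=10 achieved=53/86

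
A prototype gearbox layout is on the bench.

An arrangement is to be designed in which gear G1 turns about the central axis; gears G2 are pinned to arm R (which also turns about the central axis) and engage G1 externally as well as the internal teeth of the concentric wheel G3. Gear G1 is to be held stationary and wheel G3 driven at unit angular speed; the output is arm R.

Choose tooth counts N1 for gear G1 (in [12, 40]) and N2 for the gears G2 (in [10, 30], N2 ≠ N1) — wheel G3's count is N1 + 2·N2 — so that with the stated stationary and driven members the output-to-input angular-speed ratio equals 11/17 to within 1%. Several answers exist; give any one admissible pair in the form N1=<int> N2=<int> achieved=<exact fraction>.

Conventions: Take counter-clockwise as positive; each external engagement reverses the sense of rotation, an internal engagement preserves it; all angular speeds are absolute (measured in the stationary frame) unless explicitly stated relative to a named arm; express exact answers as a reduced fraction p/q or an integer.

N1=24 N2=10 achieved=11/17

planetary set to be sized for 11/17 (Willis relation)
Willis with ω_sun = 0: ω_arm/ω_ring = N3/(N1+N3); set equal to 11/17  ⇒  N3/N1 = (11/17)/(1 − 11/17) = 11/6
N3 = N1 + 2·N2  ⇒  N2/N1 = (N3/N1 − 1)/2 = (11/6 − 1)/2 = 5/12
smallest multiple with N1 ≥ 12 and N2 ≥ 10: k = 2  ⇒  N1 = 2·12 = 24, N2 = 2·5 = 10 (N1 ≤ 40, N2 ≤ 30, N2 ≠ N1 ✓), N3 = 24 + 2·10 = 44
check: N3/(N1+N3) with N1 = 24, N3 = 44 gives 11/17; |achieved − target| = 0 ≤ 11/1700 ✓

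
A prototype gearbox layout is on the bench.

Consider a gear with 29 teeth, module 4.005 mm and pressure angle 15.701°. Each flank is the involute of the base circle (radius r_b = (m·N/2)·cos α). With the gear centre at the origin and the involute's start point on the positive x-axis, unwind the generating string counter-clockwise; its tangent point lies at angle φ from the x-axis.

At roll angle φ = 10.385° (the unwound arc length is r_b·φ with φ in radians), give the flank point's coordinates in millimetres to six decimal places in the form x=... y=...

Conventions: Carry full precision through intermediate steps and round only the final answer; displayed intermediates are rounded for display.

class = single-mesh tooth geometry [base-circle involute, m = 4.005, 29T]
pitch radius r_p = m·N/2 = 4.005·29/2 = 58.072500
base radius r_b = r_p·cos α = 58.072500·cos 15.701° = 55.905642
roll angle φ = 10.385° = 0.18125244 rad
x = r_b·(cos φ + φ·sin φ) = 56.816432
y = r_b·(sin φ − φ·cos φ) = 0.110601

x=56.816432 y=0.110601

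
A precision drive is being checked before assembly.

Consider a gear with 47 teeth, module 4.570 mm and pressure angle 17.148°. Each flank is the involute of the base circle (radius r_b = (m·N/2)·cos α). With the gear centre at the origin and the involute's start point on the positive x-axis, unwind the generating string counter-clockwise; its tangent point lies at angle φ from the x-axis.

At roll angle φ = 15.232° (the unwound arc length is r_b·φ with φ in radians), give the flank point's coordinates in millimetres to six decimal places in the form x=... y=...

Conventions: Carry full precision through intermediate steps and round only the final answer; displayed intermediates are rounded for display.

x=106.183466 y=0.638183

single-mesh involute tooth geometry (47T wheel at module 4.570)
pitch radius r_p = m·N/2 = 4.570·47/2 = 107.395000
base radius r_b = r_p·cos α = 107.395000·cos 17.148° = 102.620900
roll angle φ = 15.232° = 0.26584855 rad
x = r_b·(cos φ + φ·sin φ) = 106.183466
y = r_b·(sin φ − φ·cos φ) = 0.638183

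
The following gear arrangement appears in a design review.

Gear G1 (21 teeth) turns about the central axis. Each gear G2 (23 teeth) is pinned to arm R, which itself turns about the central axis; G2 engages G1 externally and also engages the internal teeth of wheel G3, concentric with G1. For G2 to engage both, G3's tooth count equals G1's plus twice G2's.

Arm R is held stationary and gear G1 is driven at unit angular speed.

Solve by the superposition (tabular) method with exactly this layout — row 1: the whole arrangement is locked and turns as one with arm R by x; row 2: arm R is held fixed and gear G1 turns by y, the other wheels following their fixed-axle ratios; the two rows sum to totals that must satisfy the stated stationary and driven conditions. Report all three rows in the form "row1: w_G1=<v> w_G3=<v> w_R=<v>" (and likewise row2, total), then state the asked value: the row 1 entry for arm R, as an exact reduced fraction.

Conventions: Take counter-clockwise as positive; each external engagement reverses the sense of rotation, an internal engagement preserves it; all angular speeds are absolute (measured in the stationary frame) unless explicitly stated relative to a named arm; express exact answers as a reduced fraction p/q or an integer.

recognized (axles ride arm R): planetary set, 21/23/67 teeth
row 1 — lock + rotate with arm: ω_sun = ω_ring = ω_arm = x
row 2 — arm fixed, fixed-axis ratios: sun y, ring −(21/67)·y, arm 0
boundary: total ω_arm = x = 0 and total ω_sun = x + y = 1  ⇒  y = 1, x = 0
row 2 ring = −(21/67)·1 = -21/67
totals (row 1 + row 2): sun 0 + 1 = 1, ring 0 + (-21/67) = -21/67, arm 0 + 0 = 0
asked cell (row1, arm) = 0

row1: w_G1=0 w_G3=0 w_R=0
row2: w_G1=1 w_G3=-21/67 w_R=0
total: w_G1=1 w_G3=-21/67 w_R=0
asked value: 0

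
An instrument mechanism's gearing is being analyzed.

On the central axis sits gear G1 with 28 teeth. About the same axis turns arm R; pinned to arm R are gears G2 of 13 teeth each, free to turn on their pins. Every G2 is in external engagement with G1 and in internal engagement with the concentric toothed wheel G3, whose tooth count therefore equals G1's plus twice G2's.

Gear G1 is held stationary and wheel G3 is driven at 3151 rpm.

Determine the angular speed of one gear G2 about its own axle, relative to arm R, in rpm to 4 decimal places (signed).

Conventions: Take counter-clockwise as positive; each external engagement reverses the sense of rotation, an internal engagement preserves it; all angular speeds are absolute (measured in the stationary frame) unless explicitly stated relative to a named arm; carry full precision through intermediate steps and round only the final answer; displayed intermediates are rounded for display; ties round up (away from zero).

+4469.3358 rpm

topology: planetary set — G1 28T / G2 13T / G3 54T, arm = carrier (Willis)
normalise by the input: solve with ω_ring = 1, then scale by 3151 rpm
ring teeth: 28 + 2·13 = 54
28(ω_sun−ω_arm) = −54(ω_ring−ω_arm),  ω_sun = 0, ω_ring = 1
28(0−ω_arm) = −54(1−ω_arm)  ⇒  82·ω_arm = 54  ⇒  ω_arm = 27/41
sun–planet mesh: 28·(0−27/41) = −13·(ω_p−ω_arm)  ⇒  ω_p−ω_arm = 756/533
scale: ω_p−ω_arm = 756/533 × 3151 rpm = +4469.3358 rpm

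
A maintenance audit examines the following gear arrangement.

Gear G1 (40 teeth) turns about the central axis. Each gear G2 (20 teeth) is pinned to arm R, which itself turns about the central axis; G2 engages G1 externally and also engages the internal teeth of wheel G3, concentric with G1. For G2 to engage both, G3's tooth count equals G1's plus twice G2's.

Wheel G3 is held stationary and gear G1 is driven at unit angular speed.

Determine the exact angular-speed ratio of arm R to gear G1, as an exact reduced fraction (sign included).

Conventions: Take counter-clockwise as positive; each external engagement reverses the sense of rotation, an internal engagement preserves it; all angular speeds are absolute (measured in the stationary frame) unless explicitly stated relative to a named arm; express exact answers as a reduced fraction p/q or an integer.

1/3

topology: planetary set — G1 40T / G2 20T / G3 80T, arm = carrier (Willis)
ring teeth: 40 + 2·20 = 80
40(ω_sun−ω_arm) = −80(ω_ring−ω_arm),  ω_ring = 0, ω_sun = 1
40(1−ω_arm) = −80(0−ω_arm)  ⇒  120·ω_arm = 40  ⇒  ω_arm = 1/3
ω_out/ω_in = 1/3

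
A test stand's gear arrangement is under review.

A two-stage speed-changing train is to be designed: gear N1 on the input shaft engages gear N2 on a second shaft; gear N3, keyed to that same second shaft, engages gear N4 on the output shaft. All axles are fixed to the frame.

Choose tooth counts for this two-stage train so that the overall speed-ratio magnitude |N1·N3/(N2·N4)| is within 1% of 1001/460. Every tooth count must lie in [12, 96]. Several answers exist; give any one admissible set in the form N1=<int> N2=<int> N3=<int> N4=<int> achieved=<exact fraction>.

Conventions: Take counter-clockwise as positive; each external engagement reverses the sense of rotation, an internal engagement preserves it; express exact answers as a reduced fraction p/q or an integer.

2-stage fixed-axis compound train for ratio 1001/460
target = 1001/460 in lowest terms: an exact hit needs N1·N3 = k·1001 and N2·N4 = k·460 for one integer k, every count in [12, 96]; additionally prefer no 1:1 stage (N1 ≠ N2, N3 ≠ N4)
k = 1: N1·N3 = 1001 = 13·77, N2·N4 = 460 = 20·23
achieved = 13·77/(20·23) = 1001/460; |achieved − target| = 0 ≤ 1001/46000 ✓

N1=13 N2=20 N3=77 N4=23 achieved=1001/460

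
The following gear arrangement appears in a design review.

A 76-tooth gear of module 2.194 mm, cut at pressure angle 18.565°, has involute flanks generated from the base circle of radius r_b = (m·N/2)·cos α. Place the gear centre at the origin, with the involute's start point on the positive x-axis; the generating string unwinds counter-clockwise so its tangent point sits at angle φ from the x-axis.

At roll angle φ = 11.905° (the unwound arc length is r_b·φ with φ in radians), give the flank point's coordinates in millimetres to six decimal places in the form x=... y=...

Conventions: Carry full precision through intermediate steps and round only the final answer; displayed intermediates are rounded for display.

x=80.721271 y=0.235307

recognized (one wheel, involute flank): single-mesh tooth geometry, m = 2.194, N = 76
pitch radius r_p = m·N/2 = 2.194·76/2 = 83.372000
base radius r_b = r_p·cos α = 83.372000·cos 18.565° = 79.033577
roll angle φ = 11.905° = 0.20778145 rad
x = r_b·(cos φ + φ·sin φ) = 80.721271
y = r_b·(sin φ − φ·cos φ) = 0.235307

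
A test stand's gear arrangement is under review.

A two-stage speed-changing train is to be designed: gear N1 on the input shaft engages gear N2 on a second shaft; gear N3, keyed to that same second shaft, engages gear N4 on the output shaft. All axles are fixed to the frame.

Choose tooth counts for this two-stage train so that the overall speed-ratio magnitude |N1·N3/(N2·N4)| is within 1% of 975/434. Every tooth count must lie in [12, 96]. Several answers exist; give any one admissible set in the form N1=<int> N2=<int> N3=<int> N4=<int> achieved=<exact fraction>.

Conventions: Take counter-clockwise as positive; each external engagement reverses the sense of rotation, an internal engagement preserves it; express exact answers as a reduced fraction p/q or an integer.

topology: fixed-axis compound train — 2 stages, target 975/434
target = 975/434 in lowest terms: an exact hit needs N1·N3 = k·975 and N2·N4 = k·434 for one integer k, every count in [12, 96]; additionally prefer no 1:1 stage (N1 ≠ N2, N3 ≠ N4)
k = 1: N1·N3 = 975 = 13·75, N2·N4 = 434 = 14·31
achieved = 13·75/(14·31) = 975/434; |achieved − target| = 0 ≤ 39/1736 ✓

N1=13 N2=14 N3=75 N4=31 achieved=975/434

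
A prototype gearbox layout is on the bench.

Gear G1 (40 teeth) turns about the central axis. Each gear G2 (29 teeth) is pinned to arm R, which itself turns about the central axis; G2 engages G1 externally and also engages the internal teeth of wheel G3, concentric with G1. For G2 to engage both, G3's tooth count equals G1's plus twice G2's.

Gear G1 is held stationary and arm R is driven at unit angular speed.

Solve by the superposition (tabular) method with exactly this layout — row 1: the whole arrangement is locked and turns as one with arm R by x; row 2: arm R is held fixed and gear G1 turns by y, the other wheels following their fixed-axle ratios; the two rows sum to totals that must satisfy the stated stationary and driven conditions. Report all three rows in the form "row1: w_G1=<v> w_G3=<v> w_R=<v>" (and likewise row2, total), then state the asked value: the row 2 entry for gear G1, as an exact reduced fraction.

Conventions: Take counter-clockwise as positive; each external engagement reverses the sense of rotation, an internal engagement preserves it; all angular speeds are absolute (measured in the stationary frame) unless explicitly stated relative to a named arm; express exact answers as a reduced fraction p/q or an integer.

recognized (axles ride arm R): planetary set, 40/29/98 teeth
superposition row 1 [locked train]: every member turns x
superposition row 2 [arm held]: sun y, ring −(40/98)·y, arm 0
boundary: total ω_sun = x + y = 0 and total ω_arm = x = 1  ⇒  y = -1, x = 1
row 2 ring = −(40/98)·(-1) = 20/49
totals (row 1 + row 2): sun 1 + (-1) = 0, ring 1 + 20/49 = 69/49, arm 1 + 0 = 1
asked cell (row2, sun) = -1

row1: w_G1=1 w_G3=1 w_R=1
row2: w_G1=-1 w_G3=20/49 w_R=0
total: w_G1=0 w_G3=69/49 w_R=1
asked value: -1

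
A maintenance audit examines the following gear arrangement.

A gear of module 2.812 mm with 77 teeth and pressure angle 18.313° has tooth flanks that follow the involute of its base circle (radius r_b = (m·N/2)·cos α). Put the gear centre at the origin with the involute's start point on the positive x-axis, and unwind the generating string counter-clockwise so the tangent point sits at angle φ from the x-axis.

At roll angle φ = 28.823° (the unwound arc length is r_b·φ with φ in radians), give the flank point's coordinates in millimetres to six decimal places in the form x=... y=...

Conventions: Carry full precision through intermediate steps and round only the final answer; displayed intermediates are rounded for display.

x=114.972619 y=4.252087

recognized (one wheel, involute flank): single-mesh tooth geometry, m = 2.812, N = 77
pitch radius r_p = m·N/2 = 2.812·77/2 = 108.262000
base radius r_b = r_p·cos α = 108.262000·cos 18.313° = 102.778986
roll angle φ = 28.823° = 0.50305625 rad
x = r_b·(cos φ + φ·sin φ) = 114.972619
y = r_b·(sin φ − φ·cos φ) = 4.252087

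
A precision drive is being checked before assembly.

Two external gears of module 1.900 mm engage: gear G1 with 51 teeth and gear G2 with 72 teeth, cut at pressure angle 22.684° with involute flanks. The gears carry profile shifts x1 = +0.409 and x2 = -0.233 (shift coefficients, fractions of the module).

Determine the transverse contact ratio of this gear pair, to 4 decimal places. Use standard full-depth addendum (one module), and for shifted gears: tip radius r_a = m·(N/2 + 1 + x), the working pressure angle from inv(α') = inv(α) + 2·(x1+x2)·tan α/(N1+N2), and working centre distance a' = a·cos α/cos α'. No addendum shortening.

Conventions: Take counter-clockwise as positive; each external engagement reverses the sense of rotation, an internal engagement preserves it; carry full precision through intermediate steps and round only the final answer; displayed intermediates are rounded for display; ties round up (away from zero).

topology: single-mesh involute geometry — m = 1.900, 51T/72T pair
base radii: r_b1 = 44.702190, r_b2 = 63.108974
tip radii: r_a1 = 51.127100, r_a2 = 69.857300
inv(α') = inv(22.684°) + 2·(+0.409-0.233)·tan α/(51+72) = 0.02326667  ⇒  α' = 23.06896°
a' = a·cos α / cos α' = 116.8500·cos 22.684°/cos 23.06896° = 117.181727
action lengths: √(r_a1²−r_b1²) = 24.813193, √(r_a2²−r_b2²) = 29.954962
base pitch p_b = π·m·cos α = 5.507297
CR = (24.813193 + 29.954962 − 117.181727·sin 23.06896°)/5.507297 = 1.607289
contact ratio ≈ 1.6073

1.6073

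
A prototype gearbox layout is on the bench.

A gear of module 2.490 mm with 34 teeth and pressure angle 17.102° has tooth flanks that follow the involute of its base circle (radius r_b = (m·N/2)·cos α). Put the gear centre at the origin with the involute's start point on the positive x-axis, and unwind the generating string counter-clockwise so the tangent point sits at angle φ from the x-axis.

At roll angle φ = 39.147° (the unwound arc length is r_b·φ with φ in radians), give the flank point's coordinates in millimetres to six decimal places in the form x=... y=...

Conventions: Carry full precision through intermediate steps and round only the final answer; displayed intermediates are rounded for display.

x=48.827852 y=4.103957

topology: single-mesh involute geometry — m = 2.490, N = 34
pitch radius r_p = m·N/2 = 2.490·34/2 = 42.330000
base radius r_b = r_p·cos α = 42.330000·cos 17.102° = 40.458284
roll angle φ = 39.147° = 0.68324404 rad
x = r_b·(cos φ + φ·sin φ) = 48.827852
y = r_b·(sin φ − φ·cos φ) = 4.103957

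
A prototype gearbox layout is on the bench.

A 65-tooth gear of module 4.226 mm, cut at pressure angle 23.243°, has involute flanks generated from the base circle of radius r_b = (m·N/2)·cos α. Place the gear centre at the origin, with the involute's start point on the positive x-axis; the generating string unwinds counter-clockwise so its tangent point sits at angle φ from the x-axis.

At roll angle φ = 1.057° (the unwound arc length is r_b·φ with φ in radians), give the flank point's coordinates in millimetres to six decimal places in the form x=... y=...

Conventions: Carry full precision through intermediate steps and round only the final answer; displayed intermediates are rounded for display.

topology: single-mesh involute geometry — m = 4.226, N = 65
pitch radius r_p = m·N/2 = 4.226·65/2 = 137.345000
base radius r_b = r_p·cos α = 137.345000·cos 23.243° = 126.198002
roll angle φ = 1.057° = 0.01844813 rad
x = r_b·(cos φ + φ·sin φ) = 126.219474
y = r_b·(sin φ − φ·cos φ) = 0.000264

x=126.219474 y=0.000264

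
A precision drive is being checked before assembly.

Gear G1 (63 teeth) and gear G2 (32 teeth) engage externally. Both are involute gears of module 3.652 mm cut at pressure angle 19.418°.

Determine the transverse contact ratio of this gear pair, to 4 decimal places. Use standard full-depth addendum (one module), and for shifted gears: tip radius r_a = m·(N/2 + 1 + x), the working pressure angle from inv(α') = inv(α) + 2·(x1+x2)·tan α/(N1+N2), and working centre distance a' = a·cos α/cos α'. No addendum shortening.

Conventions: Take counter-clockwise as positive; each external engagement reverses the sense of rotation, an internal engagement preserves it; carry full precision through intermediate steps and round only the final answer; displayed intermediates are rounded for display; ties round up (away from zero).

class = single-mesh tooth geometry [involute pair 63T × 32T, m = 3.652]
base radii: r_b1 = 108.494438, r_b2 = 55.108286
tip radii: r_a1 = 118.690000, r_a2 = 62.084000
no profile shift: α' = α, a' = a
action lengths: √(r_a1²−r_b1²) = 48.127673, √(r_a2²−r_b2²) = 28.591954
base pitch p_b = π·m·cos α = 10.820487
CR = (48.127673 + 28.591954 − 173.470000·sin 19.41800°)/10.820487 = 1.760386
contact ratio ≈ 1.7604

1.7604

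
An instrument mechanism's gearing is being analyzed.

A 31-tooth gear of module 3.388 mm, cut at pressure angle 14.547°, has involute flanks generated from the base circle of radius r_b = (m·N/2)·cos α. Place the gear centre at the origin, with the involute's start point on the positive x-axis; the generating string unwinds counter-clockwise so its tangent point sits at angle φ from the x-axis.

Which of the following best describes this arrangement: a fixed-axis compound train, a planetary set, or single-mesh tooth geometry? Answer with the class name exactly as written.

topology: single-mesh involute geometry — m = 3.388, N = 31
classification: single-mesh tooth geometry

single-mesh tooth geometry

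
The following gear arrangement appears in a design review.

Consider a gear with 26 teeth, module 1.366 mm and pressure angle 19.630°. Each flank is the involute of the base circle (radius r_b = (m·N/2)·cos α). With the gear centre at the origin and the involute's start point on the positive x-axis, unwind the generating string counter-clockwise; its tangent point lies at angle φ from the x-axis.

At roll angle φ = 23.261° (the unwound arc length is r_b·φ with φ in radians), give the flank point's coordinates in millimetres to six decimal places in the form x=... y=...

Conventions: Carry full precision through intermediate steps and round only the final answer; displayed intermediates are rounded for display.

x=18.048045 y=0.366954

single-mesh involute tooth geometry (26T wheel at module 1.366)
pitch radius r_p = m·N/2 = 1.366·26/2 = 17.758000
base radius r_b = r_p·cos α = 17.758000·cos 19.630° = 16.725935
roll angle φ = 23.261° = 0.40598104 rad
x = r_b·(cos φ + φ·sin φ) = 18.048045
y = r_b·(sin φ − φ·cos φ) = 0.366954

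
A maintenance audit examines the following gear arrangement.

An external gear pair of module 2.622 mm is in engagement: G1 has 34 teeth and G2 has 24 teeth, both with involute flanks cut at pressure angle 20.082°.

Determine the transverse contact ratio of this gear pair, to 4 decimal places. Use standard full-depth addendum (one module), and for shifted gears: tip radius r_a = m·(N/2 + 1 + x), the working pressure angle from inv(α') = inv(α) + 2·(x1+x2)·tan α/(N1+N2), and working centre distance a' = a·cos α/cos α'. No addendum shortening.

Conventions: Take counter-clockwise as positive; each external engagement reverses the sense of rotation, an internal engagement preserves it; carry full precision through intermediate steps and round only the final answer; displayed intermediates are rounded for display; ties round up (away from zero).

topology: single-mesh involute geometry — m = 2.622, 34T/24T pair
base radii: r_b1 = 41.863998, r_b2 = 29.551057
tip radii: r_a1 = 47.196000, r_a2 = 34.086000
no profile shift: α' = α, a' = a
action lengths: √(r_a1²−r_b1²) = 21.791469, √(r_a2²−r_b2²) = 16.987949
base pitch p_b = π·m·cos α = 7.736449
CR = (21.791469 + 16.987949 − 76.038000·sin 20.08200°)/7.736449 = 1.637787
contact ratio ≈ 1.6378

1.6378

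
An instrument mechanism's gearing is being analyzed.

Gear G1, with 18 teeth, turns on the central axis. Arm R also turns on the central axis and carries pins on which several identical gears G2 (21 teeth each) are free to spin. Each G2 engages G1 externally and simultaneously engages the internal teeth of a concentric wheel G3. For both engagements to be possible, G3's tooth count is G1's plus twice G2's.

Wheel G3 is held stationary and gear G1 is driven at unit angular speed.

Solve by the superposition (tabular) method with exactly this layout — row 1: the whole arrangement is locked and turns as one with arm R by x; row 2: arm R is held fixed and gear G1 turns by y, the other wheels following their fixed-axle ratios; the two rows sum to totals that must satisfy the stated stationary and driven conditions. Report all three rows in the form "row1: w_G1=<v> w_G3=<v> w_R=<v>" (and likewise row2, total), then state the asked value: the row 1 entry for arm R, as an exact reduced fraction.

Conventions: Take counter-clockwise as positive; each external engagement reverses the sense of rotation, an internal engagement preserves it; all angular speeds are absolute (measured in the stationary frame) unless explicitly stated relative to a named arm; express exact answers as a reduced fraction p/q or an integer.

class = planetary set [G3 = 18+2·21 = 60; Willis about the carrier]
row 1: whole set turns with the arm by x
superposition row 2 [arm held]: sun y, ring −(18/60)·y, arm 0
boundary: total ω_ring = x − (18/60)·y = 0 and total ω_sun = x + y = 1  ⇒  y = 10/13, x = 3/13
row 2 ring = −(18/60)·10/13 = -3/13
totals (row 1 + row 2): sun 3/13 + 10/13 = 1, ring 3/13 + (-3/13) = 0, arm 3/13 + 0 = 3/13
asked cell (row1, arm) = 3/13

row1: w_G1=3/13 w_G3=3/13 w_R=3/13
row2: w_G1=10/13 w_G3=-3/13 w_R=0
total: w_G1=1 w_G3=0 w_R=3/13
asked value: 3/13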